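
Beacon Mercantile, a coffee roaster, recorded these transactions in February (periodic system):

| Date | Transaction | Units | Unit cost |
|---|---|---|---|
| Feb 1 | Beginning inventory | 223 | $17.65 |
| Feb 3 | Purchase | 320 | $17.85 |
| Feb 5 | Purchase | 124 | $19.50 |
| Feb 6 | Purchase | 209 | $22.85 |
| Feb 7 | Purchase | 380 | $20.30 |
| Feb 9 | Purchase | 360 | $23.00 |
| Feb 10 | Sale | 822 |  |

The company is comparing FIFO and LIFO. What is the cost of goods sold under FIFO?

COGS = $15,607.70

FIFO COGS: 223 @ $17.65 + 320 @ $17.85 + 124 @ $19.50 + 155 @ $22.85 = $15,607.70
LIFO COGS: 360 @ $23.00 + 380 @ $20.30 + 82 @ $22.85 = $17,867.70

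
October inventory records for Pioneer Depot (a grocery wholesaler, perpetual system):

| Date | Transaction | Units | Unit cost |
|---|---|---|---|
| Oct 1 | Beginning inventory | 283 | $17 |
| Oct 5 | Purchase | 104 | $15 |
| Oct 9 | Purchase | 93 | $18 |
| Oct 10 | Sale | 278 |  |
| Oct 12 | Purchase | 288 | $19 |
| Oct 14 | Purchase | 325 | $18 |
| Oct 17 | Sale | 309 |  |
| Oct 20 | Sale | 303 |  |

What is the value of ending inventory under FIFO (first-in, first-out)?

Oct 10, 278 sold [FIFO — oldest first]: 278 @ $17 = $4,726
Oct 17, 309 sold [FIFO — oldest first]: 5 @ $17 + 104 @ $15 + 93 @ $18 + 107 @ $19 = $5,352
Oct 20, 303 sold [FIFO — oldest first]: 181 @ $19 + 122 @ $18 = $5,635
Total COGS = $4,726 + $5,352 + $5,635 = $15,713
Ending inventory: 203 @ $18 = $3,654
Check: goods available $19,367 = COGS $15,713 + ending $3,654

Ending inventory = $3,654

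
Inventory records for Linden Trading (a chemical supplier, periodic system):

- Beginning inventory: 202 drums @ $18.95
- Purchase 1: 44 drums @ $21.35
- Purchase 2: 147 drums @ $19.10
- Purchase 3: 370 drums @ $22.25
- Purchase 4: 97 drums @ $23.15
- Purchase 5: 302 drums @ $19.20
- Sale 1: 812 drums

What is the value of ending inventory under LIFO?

Sale 1 (812) [LIFO — newest first]: 302 @ $19.20 + 97 @ $23.15 + 370 @ $22.25 + 43 @ $19.10 = $17,097.75
Ending inventory: 202 @ $18.95 + 44 @ $21.35 + 104 @ $19.10 = $6,753.70

Ending inventory = $6,753.70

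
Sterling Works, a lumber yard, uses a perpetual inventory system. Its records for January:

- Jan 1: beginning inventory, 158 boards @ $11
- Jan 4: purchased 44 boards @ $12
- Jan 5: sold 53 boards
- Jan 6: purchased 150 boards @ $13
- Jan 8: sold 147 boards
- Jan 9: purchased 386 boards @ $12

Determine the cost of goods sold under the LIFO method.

COGS = $2,538

Jan 5, 53 sold [LIFO — newest first]: 44 @ $12 + 9 @ $11 = $627
Jan 8, 147 sold [LIFO — newest first]: 147 @ $13 = $1,911
Total COGS = $627 + $1,911 = $2,538
Ending inventory: 149 @ $11 + 3 @ $13 + 386 @ $12 = $6,310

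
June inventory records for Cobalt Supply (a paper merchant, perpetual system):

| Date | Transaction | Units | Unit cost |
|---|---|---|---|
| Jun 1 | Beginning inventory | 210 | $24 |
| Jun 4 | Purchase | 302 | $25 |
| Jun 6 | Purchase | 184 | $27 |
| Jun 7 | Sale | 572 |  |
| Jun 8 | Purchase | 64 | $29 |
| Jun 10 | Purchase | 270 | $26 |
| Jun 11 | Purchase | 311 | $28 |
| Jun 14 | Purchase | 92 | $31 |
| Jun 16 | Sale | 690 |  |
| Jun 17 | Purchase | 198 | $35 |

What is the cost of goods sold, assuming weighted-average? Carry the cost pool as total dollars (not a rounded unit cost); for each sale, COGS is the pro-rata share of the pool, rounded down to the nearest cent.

COGS = $33,314.01

After Jun 1: 210 on hand, pool $5,040.00 (≈ $24.0000 each)
After Jun 4: 512 on hand, pool $12,590.00 (≈ $24.5898 each)
After Jun 6: 696 on hand, pool $17,558.00 (≈ $25.2270 each)
Jun 7, sell 572: 572/696 × $17,558.00 → $14,429.85
After Jun 8: 188 on hand, pool $4,984.15 (≈ $26.5114 each)
After Jun 10: 458 on hand, pool $12,004.15 (≈ $26.2099 each)
After Jun 11: 769 on hand, pool $20,712.15 (≈ $26.9339 each)
After Jun 14: 861 on hand, pool $23,564.15 (≈ $27.3684 each)
Jun 16, sell 690: 690/861 × $23,564.15 → $18,884.16
After Jun 17: 369 on hand, pool $11,609.99 (≈ $31.4634 each)
Total COGS = $14,429.85 + $18,884.16 = $33,314.01
Ending inventory (cost pool remaining) = $11,609.99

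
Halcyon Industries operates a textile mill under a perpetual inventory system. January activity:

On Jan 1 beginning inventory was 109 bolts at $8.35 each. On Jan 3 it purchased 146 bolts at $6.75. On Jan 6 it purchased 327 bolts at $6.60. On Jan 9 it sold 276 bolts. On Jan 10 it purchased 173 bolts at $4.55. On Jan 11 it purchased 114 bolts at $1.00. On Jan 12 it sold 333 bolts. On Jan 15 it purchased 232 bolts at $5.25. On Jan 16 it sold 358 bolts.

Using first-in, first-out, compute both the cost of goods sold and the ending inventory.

COGS = $5,469.50; ending inventory = $703.50

Jan 9, 276 sold [FIFO — oldest first]: 109 @ $8.35 + 146 @ $6.75 + 21 @ $6.60 = $2,034.25
Jan 12, 333 sold [FIFO — oldest first]: 306 @ $6.60 + 27 @ $4.55 = $2,142.45
Jan 16, 358 sold [FIFO — oldest first]: 146 @ $4.55 + 114 @ $1.00 + 98 @ $5.25 = $1,292.80
Total COGS = $2,034.25 + $2,142.45 + $1,292.80 = $5,469.50
Ending inventory: 134 @ $5.25 = $703.50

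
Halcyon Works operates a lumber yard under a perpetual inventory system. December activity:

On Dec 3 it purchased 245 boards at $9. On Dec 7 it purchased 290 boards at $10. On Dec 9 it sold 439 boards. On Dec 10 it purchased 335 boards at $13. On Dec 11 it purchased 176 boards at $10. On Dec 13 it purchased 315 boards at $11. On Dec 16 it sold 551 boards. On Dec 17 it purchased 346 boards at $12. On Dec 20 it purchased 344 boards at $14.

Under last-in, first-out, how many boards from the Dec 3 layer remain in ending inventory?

Dec 9, 439 sold [LIFO — newest first]: 290 @ $10 + 149 @ $9 = $4,241
Dec 16, 551 sold [LIFO — newest first]: 315 @ $11 + 176 @ $10 + 60 @ $13 = $6,005
Total COGS = $4,241 + $6,005 = $10,246
Ending inventory: 96 @ $9 + 275 @ $13 + 346 @ $12 + 344 @ $14 = $13,407
Check: goods available $23,653 = COGS $10,246 + ending $13,407

96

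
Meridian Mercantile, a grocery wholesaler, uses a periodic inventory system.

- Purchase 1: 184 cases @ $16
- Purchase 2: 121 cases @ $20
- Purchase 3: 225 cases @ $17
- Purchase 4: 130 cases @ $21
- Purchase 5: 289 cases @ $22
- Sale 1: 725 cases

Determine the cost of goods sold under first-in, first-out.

COGS = $13,349

Sale 1 (725) [FIFO — oldest first]: 184 @ $16 + 121 @ $20 + 225 @ $17 + 130 @ $21 + 65 @ $22 = $13,349
Ending inventory: 224 @ $22 = $4,928
Check: goods available $18,277 = COGS $13,349 + ending $4,928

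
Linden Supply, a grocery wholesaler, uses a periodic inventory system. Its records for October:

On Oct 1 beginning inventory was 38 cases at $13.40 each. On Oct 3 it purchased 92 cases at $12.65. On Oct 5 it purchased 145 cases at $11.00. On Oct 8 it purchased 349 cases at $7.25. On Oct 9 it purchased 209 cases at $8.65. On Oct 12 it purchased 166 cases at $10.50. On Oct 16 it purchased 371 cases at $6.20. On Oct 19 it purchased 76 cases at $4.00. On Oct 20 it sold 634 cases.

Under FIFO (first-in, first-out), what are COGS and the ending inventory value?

Oct 20, 634 sold [FIFO — oldest first]: 38 @ $13.40 + 92 @ $12.65 + 145 @ $11.00 + 349 @ $7.25 + 10 @ $8.65 = $5,884.75
Ending inventory: 199 @ $8.65 + 166 @ $10.50 + 371 @ $6.20 + 76 @ $4.00 = $6,068.55

COGS = $5,884.75; ending inventory = $6,068.55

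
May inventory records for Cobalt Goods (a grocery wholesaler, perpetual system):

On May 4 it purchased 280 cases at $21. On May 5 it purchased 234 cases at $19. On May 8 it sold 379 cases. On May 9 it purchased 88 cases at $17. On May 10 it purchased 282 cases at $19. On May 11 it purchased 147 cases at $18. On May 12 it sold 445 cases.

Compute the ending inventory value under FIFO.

May 8, 379 sold [FIFO — oldest first]: 280 @ $21 + 99 @ $19 = $7,761
May 12, 445 sold [FIFO — oldest first]: 135 @ $19 + 88 @ $17 + 222 @ $19 = $8,279
Total COGS = $7,761 + $8,279 = $16,040
Ending inventory: 60 @ $19 + 147 @ $18 = $3,786
Check: goods available $19,826 = COGS $16,040 + ending $3,786

Ending inventory = $3,786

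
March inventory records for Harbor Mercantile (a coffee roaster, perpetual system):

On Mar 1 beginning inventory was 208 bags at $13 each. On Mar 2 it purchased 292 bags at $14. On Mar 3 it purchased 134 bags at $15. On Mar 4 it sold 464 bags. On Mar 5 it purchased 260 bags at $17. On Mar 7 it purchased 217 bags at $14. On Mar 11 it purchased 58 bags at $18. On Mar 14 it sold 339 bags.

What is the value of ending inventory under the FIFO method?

Mar 4, 464 sold [FIFO — oldest first]: 208 @ $13 + 256 @ $14 = $6,288
Mar 14, 339 sold [FIFO — oldest first]: 36 @ $14 + 134 @ $15 + 169 @ $17 = $5,387
Total COGS = $6,288 + $5,387 = $11,675
Ending inventory: 91 @ $17 + 217 @ $14 + 58 @ $18 = $5,629

Ending inventory = $5,629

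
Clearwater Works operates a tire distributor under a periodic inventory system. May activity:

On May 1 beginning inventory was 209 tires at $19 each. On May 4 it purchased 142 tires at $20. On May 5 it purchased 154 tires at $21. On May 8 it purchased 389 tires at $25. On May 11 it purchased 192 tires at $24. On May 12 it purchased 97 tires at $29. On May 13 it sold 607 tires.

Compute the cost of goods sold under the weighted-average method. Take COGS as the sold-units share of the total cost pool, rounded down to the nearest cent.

May 13, sell 607: 607/1183 × $27,191.00 → $13,951.76
Ending inventory (cost pool remaining) = $13,239.24
Check: goods available $27,191.00 = COGS $13,951.76 + ending $13,239.24

COGS = $13,951.76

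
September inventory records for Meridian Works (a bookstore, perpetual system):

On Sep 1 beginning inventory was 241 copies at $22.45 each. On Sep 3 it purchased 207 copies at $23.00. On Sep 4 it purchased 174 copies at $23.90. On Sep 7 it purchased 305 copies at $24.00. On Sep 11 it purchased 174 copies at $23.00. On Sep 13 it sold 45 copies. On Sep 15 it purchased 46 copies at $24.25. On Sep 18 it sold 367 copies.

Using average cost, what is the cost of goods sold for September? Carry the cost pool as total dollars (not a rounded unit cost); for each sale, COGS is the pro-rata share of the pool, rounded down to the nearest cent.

After Sep 1: 241 on hand, pool $5,410.45 (≈ $22.4500 each)
After Sep 3: 448 on hand, pool $10,171.45 (≈ $22.7041 each)
After Sep 4: 622 on hand, pool $14,330.05 (≈ $23.0387 each)
After Sep 7: 927 on hand, pool $21,650.05 (≈ $23.3550 each)
After Sep 11: 1101 on hand, pool $25,652.05 (≈ $23.2989 each)
Sep 13, sell 45: 45/1101 × $25,652.05 → $1,048.44
After Sep 15: 1102 on hand, pool $25,719.11 (≈ $23.3386 each)
Sep 18, sell 367: 367/1102 × $25,719.11 → $8,565.25
Total COGS = $1,048.44 + $8,565.25 = $9,613.69
Ending inventory (cost pool remaining) = $17,153.86
Check: goods available $26,767.55 = COGS $9,613.69 + ending $17,153.86

COGS = $9,613.69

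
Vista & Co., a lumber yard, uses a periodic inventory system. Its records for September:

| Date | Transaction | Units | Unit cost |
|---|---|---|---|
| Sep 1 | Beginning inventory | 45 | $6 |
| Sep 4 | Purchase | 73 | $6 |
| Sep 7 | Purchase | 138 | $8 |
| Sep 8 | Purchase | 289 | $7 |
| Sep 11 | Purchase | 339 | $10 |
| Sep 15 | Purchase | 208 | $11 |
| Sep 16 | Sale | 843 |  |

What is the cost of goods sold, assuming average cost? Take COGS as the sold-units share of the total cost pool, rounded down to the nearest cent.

COGS = $7,343.82

Sep 16, sell 843: 843/1092 × $9,513.00 → $7,343.82
Ending inventory (cost pool remaining) = $2,169.18
Check: goods available $9,513.00 = COGS $7,343.82 + ending $2,169.18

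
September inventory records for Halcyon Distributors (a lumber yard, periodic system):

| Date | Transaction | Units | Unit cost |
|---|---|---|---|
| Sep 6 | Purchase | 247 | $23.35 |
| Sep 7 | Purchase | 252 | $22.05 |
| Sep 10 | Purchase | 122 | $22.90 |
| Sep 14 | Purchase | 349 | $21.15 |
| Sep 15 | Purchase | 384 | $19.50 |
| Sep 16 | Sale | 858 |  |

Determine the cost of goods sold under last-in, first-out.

COGS = $17,729.30

Sep 16, 858 sold [LIFO — newest first]: 384 @ $19.50 + 349 @ $21.15 + 122 @ $22.90 + 3 @ $22.05 = $17,729.30
Ending inventory: 247 @ $23.35 + 249 @ $22.05 = $11,257.90
Check: goods available $28,987.20 = COGS $17,729.30 + ending $11,257.90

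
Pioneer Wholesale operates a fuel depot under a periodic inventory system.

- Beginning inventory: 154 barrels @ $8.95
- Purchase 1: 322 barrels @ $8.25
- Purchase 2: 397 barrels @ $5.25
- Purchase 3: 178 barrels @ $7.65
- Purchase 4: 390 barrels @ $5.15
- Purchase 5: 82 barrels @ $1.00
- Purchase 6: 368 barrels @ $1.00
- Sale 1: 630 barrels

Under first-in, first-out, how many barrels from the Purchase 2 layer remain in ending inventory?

243

Sale 1 (630) [FIFO — oldest first]: 154 @ $8.95 + 322 @ $8.25 + 154 @ $5.25 = $4,843.30
Ending inventory: 243 @ $5.25 + 178 @ $7.65 + 390 @ $5.15 + 82 @ $1.00 + 368 @ $1.00 = $5,095.95
Check: goods available $9,939.25 = COGS $4,843.30 + ending $5,095.95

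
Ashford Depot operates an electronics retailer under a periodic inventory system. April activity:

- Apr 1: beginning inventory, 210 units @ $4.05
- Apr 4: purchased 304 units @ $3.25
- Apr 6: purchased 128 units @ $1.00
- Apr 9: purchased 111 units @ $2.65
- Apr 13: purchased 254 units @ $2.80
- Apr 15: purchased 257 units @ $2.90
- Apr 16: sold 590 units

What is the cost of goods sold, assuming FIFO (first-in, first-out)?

COGS = $1,914.50

Apr 16, 590 sold [FIFO — oldest first]: 210 @ $4.05 + 304 @ $3.25 + 76 @ $1.00 = $1,914.50
Ending inventory: 52 @ $1.00 + 111 @ $2.65 + 254 @ $2.80 + 257 @ $2.90 = $1,802.65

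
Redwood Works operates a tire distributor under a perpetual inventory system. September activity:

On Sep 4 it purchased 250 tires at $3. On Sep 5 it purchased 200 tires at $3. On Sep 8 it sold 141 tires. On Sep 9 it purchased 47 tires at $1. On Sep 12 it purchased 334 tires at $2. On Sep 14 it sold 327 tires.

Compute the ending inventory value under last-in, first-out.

Sep 8, 141 sold [LIFO — newest first]: 141 @ $3 = $423
Sep 14, 327 sold [LIFO — newest first]: 327 @ $2 = $654
Total COGS = $423 + $654 = $1,077
Ending inventory: 250 @ $3 + 59 @ $3 + 47 @ $1 + 7 @ $2 = $988

Ending inventory = $988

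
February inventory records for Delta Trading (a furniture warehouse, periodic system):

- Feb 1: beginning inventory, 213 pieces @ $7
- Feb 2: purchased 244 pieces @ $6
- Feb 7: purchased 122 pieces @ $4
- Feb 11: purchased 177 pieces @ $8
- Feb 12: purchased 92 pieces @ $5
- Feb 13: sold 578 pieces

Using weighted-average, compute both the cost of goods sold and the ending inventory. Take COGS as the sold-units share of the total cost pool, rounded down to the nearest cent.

Feb 13, sell 578: 578/848 × $5,319.00 → $3,625.45
Ending inventory (cost pool remaining) = $1,693.55
Check: goods available $5,319.00 = COGS $3,625.45 + ending $1,693.55

COGS = $3,625.45; ending inventory = $1,693.55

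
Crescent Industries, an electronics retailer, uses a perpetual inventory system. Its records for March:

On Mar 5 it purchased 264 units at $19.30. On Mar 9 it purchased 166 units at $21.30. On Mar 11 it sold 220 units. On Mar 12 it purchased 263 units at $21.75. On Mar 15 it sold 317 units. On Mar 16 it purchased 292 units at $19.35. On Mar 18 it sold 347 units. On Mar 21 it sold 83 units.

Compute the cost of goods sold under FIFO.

Mar 11, 220 sold [FIFO — oldest first]: 220 @ $19.30 = $4,246.00
Mar 15, 317 sold [FIFO — oldest first]: 44 @ $19.30 + 166 @ $21.30 + 107 @ $21.75 = $6,712.25
Mar 18, 347 sold [FIFO — oldest first]: 156 @ $21.75 + 191 @ $19.35 = $7,088.85
Mar 21, 83 sold [FIFO — oldest first]: 83 @ $19.35 = $1,606.05
Total COGS = $4,246.00 + $6,712.25 + $7,088.85 + $1,606.05 = $19,653.15
Ending inventory: 18 @ $19.35 = $348.30
Check: goods available $20,001.45 = COGS $19,653.15 + ending $348.30

COGS = $19,653.15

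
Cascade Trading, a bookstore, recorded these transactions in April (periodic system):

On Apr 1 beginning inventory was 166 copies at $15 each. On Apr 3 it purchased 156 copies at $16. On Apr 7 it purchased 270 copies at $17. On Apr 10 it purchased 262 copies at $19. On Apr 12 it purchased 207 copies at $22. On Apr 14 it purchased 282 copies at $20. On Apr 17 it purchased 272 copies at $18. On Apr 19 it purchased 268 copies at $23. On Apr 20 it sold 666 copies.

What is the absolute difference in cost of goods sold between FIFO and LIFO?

$2,598

FIFO COGS: 166 @ $15 + 156 @ $16 + 270 @ $17 + 74 @ $19 = $10,982
LIFO COGS: 268 @ $23 + 272 @ $18 + 126 @ $20 = $13,580
Difference = |$10,982 − $13,580| = $2,598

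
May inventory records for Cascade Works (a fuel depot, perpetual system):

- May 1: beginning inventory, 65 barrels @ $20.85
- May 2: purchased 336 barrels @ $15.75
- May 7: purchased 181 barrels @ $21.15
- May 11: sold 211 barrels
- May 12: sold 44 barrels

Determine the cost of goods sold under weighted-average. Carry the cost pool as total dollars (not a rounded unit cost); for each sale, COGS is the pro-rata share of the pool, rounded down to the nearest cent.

After May 1: 65 on hand, pool $1,355.25 (≈ $20.8500 each)
After May 2: 401 on hand, pool $6,647.25 (≈ $16.5767 each)
After May 7: 582 on hand, pool $10,475.40 (≈ $17.9990 each)
May 11, sell 211: 211/582 × $10,475.40 → $3,797.78
May 12, sell 44: 44/371 × $6,677.62 → $791.95
Total COGS = $3,797.78 + $791.95 = $4,589.73
Ending inventory (cost pool remaining) = $5,885.67

COGS = $4,589.73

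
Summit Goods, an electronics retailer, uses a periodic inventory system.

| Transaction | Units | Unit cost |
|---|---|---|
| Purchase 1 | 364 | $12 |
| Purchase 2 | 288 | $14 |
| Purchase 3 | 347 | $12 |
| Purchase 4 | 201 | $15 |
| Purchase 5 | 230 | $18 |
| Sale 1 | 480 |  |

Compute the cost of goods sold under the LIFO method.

COGS = $7,743

Sale 1 (480) [LIFO — newest first]: 230 @ $18 + 201 @ $15 + 49 @ $12 = $7,743
Ending inventory: 364 @ $12 + 288 @ $14 + 298 @ $12 = $11,976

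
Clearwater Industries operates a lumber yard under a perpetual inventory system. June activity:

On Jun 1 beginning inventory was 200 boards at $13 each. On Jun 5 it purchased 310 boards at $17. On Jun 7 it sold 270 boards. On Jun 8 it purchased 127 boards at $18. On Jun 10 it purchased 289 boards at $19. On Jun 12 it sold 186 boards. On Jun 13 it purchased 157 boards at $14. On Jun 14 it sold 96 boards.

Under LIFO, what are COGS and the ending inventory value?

COGS = $9,468; ending inventory = $8,377

Jun 7, 270 sold [LIFO — newest first]: 270 @ $17 = $4,590
Jun 12, 186 sold [LIFO — newest first]: 186 @ $19 = $3,534
Jun 14, 96 sold [LIFO — newest first]: 96 @ $14 = $1,344
Total COGS = $4,590 + $3,534 + $1,344 = $9,468
Ending inventory: 200 @ $13 + 40 @ $17 + 127 @ $18 + 103 @ $19 + 61 @ $14 = $8,377
Check: goods available $17,845 = COGS $9,468 + ending $8,377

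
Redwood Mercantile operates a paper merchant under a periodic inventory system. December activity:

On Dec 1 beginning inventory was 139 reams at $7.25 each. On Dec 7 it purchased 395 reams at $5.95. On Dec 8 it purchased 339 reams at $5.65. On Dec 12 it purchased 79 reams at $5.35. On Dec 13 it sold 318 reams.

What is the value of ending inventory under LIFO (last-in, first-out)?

Dec 13, 318 sold [LIFO — newest first]: 79 @ $5.35 + 239 @ $5.65 = $1,773.00
Ending inventory: 139 @ $7.25 + 395 @ $5.95 + 100 @ $5.65 = $3,923.00

Ending inventory = $3,923.00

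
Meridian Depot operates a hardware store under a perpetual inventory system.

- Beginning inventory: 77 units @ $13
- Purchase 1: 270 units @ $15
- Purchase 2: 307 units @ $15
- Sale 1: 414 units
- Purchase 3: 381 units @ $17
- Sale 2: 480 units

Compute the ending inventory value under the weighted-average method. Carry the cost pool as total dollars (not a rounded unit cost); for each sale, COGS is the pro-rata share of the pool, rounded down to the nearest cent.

After Beginning: 77 on hand, pool $1,001.00 (≈ $13.0000 each)
After Purchase 1: 347 on hand, pool $5,051.00 (≈ $14.5562 each)
After Purchase 2: 654 on hand, pool $9,656.00 (≈ $14.7645 each)
Sale 1, sell 414: 414/654 × $9,656.00 → $6,112.51
After Purchase 3: 621 on hand, pool $10,020.49 (≈ $16.1361 each)
Sale 2, sell 480: 480/621 × $10,020.49 → $7,745.30
Total COGS = $6,112.51 + $7,745.30 = $13,857.81
Ending inventory (cost pool remaining) = $2,275.19
Check: goods available $16,133.00 = COGS $13,857.81 + ending $2,275.19

Ending inventory = $2,275.19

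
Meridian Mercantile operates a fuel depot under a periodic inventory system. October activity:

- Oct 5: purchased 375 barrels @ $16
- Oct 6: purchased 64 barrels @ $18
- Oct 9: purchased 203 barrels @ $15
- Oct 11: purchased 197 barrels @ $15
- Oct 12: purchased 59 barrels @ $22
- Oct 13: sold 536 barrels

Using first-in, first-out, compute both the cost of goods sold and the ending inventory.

Oct 13, 536 sold [FIFO — oldest first]: 375 @ $16 + 64 @ $18 + 97 @ $15 = $8,607
Ending inventory: 106 @ $15 + 197 @ $15 + 59 @ $22 = $5,843
Check: goods available $14,450 = COGS $8,607 + ending $5,843

COGS = $8,607; ending inventory = $5,843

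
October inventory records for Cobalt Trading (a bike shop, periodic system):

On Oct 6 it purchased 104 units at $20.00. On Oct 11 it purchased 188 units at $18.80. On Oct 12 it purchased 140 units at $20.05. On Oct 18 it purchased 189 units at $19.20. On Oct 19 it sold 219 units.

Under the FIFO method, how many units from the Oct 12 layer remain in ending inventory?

140

Oct 19, 219 sold [FIFO — oldest first]: 104 @ $20.00 + 115 @ $18.80 = $4,242.00
Ending inventory: 73 @ $18.80 + 140 @ $20.05 + 189 @ $19.20 = $7,808.20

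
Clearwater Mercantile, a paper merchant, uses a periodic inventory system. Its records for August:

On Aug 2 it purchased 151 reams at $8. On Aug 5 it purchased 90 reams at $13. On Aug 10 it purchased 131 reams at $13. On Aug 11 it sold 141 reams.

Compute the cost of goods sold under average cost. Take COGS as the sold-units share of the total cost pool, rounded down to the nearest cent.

COGS = $1,546.83

Aug 11, sell 141: 141/372 × $4,081.00 → $1,546.83
Ending inventory (cost pool remaining) = $2,534.17
Check: goods available $4,081.00 = COGS $1,546.83 + ending $2,534.17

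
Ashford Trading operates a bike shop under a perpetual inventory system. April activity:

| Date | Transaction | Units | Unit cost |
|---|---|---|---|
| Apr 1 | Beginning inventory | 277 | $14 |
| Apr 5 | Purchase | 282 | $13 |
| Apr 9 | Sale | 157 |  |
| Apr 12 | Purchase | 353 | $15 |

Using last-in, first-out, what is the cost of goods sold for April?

COGS = $2,041

Apr 9, 157 sold [LIFO — newest first]: 157 @ $13 = $2,041
Ending inventory: 277 @ $14 + 125 @ $13 + 353 @ $15 = $10,798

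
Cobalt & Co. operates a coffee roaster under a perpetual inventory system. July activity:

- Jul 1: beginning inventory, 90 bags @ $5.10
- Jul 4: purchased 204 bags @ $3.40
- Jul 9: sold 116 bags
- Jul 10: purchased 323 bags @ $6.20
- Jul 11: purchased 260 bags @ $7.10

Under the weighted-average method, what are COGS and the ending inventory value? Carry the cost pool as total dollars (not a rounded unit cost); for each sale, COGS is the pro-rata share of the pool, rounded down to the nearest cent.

After Jul 1: 90 on hand, pool $459.00 (≈ $5.1000 each)
After Jul 4: 294 on hand, pool $1,152.60 (≈ $3.9204 each)
Jul 9, sell 116: 116/294 × $1,152.60 → $454.76
After Jul 10: 501 on hand, pool $2,700.44 (≈ $5.3901 each)
After Jul 11: 761 on hand, pool $4,546.44 (≈ $5.9743 each)
Ending inventory (cost pool remaining) = $4,546.44

COGS = $454.76; ending inventory = $4,546.44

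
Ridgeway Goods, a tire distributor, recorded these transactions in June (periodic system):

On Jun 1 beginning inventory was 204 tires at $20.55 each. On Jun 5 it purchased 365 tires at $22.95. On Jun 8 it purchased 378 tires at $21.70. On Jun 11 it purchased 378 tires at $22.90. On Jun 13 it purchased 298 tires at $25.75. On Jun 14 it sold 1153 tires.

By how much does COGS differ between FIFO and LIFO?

FIFO COGS: 204 @ $20.55 + 365 @ $22.95 + 378 @ $21.70 + 206 @ $22.90 = $25,488.95
LIFO COGS: 298 @ $25.75 + 378 @ $22.90 + 378 @ $21.70 + 99 @ $22.95 = $26,804.35
Difference = |$25,488.95 − $26,804.35| = $1,315.40

$1,315.40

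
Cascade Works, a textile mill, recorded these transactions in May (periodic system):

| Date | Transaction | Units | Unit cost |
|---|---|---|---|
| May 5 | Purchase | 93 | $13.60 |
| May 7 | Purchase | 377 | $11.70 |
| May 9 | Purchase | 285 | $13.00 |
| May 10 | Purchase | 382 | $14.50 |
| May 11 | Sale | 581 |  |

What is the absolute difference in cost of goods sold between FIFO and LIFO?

$1,007.30

FIFO COGS: 93 @ $13.60 + 377 @ $11.70 + 111 @ $13.00 = $7,118.70
LIFO COGS: 382 @ $14.50 + 199 @ $13.00 = $8,126.00
Difference = |$7,118.70 − $8,126.00| = $1,007.30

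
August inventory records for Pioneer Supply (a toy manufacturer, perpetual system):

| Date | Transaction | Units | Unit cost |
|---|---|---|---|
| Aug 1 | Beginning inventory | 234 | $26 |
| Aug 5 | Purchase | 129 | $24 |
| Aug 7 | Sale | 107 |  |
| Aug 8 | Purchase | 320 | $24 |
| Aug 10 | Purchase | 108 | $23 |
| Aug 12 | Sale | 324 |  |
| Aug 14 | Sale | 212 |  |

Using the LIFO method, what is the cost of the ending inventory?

Aug 7, 107 sold [LIFO — newest first]: 107 @ $24 = $2,568
Aug 12, 324 sold [LIFO — newest first]: 108 @ $23 + 216 @ $24 = $7,668
Aug 14, 212 sold [LIFO — newest first]: 104 @ $24 + 22 @ $24 + 86 @ $26 = $5,260
Total COGS = $2,568 + $7,668 + $5,260 = $15,496
Ending inventory: 148 @ $26 = $3,848

Ending inventory = $3,848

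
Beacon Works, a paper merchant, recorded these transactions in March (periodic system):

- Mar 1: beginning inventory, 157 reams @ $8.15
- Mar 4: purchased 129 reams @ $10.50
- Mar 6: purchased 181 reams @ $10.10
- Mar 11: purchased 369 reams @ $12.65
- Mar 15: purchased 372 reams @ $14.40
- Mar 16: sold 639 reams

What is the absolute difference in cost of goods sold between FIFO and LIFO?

FIFO COGS: 157 @ $8.15 + 129 @ $10.50 + 181 @ $10.10 + 172 @ $12.65 = $6,637.95
LIFO COGS: 372 @ $14.40 + 267 @ $12.65 = $8,734.35
Difference = |$6,637.95 − $8,734.35| = $2,096.40

$2,096.40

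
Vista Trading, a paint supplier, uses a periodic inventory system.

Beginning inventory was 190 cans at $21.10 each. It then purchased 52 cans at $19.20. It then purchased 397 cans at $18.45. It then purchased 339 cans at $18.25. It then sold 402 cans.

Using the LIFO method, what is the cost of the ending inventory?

Sale 1 (402) [LIFO — newest first]: 339 @ $18.25 + 63 @ $18.45 = $7,349.10
Ending inventory: 190 @ $21.10 + 52 @ $19.20 + 334 @ $18.45 = $11,169.70

Ending inventory = $11,169.70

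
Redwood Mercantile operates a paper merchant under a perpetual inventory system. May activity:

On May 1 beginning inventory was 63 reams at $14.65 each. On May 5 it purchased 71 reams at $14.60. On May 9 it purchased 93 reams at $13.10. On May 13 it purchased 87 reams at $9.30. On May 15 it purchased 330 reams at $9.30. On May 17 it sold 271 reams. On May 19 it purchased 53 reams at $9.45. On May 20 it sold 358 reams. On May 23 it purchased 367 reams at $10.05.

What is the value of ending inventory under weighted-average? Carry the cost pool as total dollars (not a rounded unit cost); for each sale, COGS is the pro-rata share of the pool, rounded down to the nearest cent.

Ending inventory = $4,420.65

After May 1: 63 on hand, pool $922.95 (≈ $14.6500 each)
After May 5: 134 on hand, pool $1,959.55 (≈ $14.6235 each)
After May 9: 227 on hand, pool $3,177.85 (≈ $13.9993 each)
After May 13: 314 on hand, pool $3,986.95 (≈ $12.6973 each)
After May 15: 644 on hand, pool $7,055.95 (≈ $10.9564 each)
May 17, sell 271: 271/644 × $7,055.95 → $2,969.19
After May 19: 426 on hand, pool $4,587.61 (≈ $10.7690 each)
May 20, sell 358: 358/426 × $4,587.61 → $3,855.31
After May 23: 435 on hand, pool $4,420.65 (≈ $10.1624 each)
Total COGS = $2,969.19 + $3,855.31 = $6,824.50
Ending inventory (cost pool remaining) = $4,420.65
Check: goods available $11,245.15 = COGS $6,824.50 + ending $4,420.65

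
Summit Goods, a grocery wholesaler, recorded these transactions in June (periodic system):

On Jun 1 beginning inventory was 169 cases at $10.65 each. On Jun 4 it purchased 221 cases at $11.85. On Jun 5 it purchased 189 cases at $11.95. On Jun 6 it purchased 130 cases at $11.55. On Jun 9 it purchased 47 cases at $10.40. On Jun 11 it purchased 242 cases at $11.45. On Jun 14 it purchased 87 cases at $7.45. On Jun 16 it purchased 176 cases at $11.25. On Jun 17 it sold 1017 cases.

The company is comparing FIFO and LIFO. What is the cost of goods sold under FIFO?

FIFO COGS: 169 @ $10.65 + 221 @ $11.85 + 189 @ $11.95 + 130 @ $11.55 + 47 @ $10.40 + 242 @ $11.45 + 19 @ $7.45 = $11,580.00
LIFO COGS: 176 @ $11.25 + 87 @ $7.45 + 242 @ $11.45 + 47 @ $10.40 + 130 @ $11.55 + 189 @ $11.95 + 146 @ $11.85 = $11,378.00

COGS = $11,580.00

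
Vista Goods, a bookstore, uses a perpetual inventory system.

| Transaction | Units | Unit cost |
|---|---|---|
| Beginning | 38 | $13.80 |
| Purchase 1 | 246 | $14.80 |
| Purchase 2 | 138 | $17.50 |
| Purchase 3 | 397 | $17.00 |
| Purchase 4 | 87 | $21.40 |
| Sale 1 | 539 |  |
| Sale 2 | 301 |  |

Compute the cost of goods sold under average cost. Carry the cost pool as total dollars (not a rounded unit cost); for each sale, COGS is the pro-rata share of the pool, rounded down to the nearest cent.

After Beginning: 38 on hand, pool $524.40 (≈ $13.8000 each)
After Purchase 1: 284 on hand, pool $4,165.20 (≈ $14.6662 each)
After Purchase 2: 422 on hand, pool $6,580.20 (≈ $15.5929 each)
After Purchase 3: 819 on hand, pool $13,329.20 (≈ $16.2750 each)
After Purchase 4: 906 on hand, pool $15,191.00 (≈ $16.7671 each)
Sale 1, sell 539: 539/906 × $15,191.00 → $9,037.47
Sale 2, sell 301: 301/367 × $6,153.53 → $5,046.90
Total COGS = $9,037.47 + $5,046.90 = $14,084.37
Ending inventory (cost pool remaining) = $1,106.63
Check: goods available $15,191.00 = COGS $14,084.37 + ending $1,106.63

COGS = $14,084.37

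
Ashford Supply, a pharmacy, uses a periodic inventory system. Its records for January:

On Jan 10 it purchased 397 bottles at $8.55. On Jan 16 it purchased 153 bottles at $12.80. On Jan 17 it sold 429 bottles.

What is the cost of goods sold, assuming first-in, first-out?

COGS = $3,803.95

Jan 17, 429 sold [FIFO — oldest first]: 397 @ $8.55 + 32 @ $12.80 = $3,803.95
Ending inventory: 121 @ $12.80 = $1,548.80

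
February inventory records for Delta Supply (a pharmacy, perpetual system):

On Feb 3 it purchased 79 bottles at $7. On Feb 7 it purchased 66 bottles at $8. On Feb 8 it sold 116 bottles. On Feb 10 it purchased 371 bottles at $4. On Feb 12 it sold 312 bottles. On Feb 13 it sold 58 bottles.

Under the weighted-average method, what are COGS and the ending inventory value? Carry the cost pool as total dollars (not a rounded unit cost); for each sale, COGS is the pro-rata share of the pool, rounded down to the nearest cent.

After Feb 3: 79 on hand, pool $553.00 (≈ $7.0000 each)
After Feb 7: 145 on hand, pool $1,081.00 (≈ $7.4552 each)
Feb 8, sell 116: 116/145 × $1,081.00 → $864.80
After Feb 10: 400 on hand, pool $1,700.20 (≈ $4.2505 each)
Feb 12, sell 312: 312/400 × $1,700.20 → $1,326.15
Feb 13, sell 58: 58/88 × $374.05 → $246.53
Total COGS = $864.80 + $1,326.15 + $246.53 = $2,437.48
Ending inventory (cost pool remaining) = $127.52

COGS = $2,437.48; ending inventory = $127.52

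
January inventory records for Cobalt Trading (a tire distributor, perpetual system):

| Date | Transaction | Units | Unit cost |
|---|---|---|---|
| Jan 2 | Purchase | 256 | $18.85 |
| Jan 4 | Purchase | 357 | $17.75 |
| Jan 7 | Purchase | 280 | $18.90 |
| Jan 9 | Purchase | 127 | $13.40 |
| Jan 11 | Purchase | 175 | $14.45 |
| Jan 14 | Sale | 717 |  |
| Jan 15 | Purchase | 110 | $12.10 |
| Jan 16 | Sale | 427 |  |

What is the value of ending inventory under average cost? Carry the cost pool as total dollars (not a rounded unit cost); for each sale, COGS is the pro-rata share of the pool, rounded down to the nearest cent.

After Jan 2: 256 on hand, pool $4,825.60 (≈ $18.8500 each)
After Jan 4: 613 on hand, pool $11,162.35 (≈ $18.2094 each)
After Jan 7: 893 on hand, pool $16,454.35 (≈ $18.4259 each)
After Jan 9: 1020 on hand, pool $18,156.15 (≈ $17.8001 each)
After Jan 11: 1195 on hand, pool $20,684.90 (≈ $17.3095 each)
Jan 14, sell 717: 717/1195 × $20,684.90 → $12,410.94
After Jan 15: 588 on hand, pool $9,604.96 (≈ $16.3350 each)
Jan 16, sell 427: 427/588 × $9,604.96 → $6,975.03
Total COGS = $12,410.94 + $6,975.03 = $19,385.97
Ending inventory (cost pool remaining) = $2,629.93

Ending inventory = $2,629.93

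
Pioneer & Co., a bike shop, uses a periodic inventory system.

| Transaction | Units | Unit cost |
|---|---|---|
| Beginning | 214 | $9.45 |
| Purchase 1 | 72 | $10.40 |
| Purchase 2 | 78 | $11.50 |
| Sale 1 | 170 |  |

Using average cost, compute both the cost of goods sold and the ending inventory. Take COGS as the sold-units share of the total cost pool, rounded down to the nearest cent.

Sale 1, sell 170: 170/364 × $3,668.10 → $1,713.12
Ending inventory (cost pool remaining) = $1,954.98

COGS = $1,713.12; ending inventory = $1,954.98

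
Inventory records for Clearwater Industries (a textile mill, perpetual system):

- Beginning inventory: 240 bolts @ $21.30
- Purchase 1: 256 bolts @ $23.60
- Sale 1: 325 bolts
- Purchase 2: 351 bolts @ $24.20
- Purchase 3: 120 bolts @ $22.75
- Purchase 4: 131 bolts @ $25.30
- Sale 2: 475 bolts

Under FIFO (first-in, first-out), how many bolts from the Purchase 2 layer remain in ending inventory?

Sale 1 (325) [FIFO — oldest first]: 240 @ $21.30 + 85 @ $23.60 = $7,118.00
Sale 2 (475) [FIFO — oldest first]: 171 @ $23.60 + 304 @ $24.20 = $11,392.40
Total COGS = $7,118.00 + $11,392.40 = $18,510.40
Ending inventory: 47 @ $24.20 + 120 @ $22.75 + 131 @ $25.30 = $7,181.70
Check: goods available $25,692.10 = COGS $18,510.40 + ending $7,181.70

47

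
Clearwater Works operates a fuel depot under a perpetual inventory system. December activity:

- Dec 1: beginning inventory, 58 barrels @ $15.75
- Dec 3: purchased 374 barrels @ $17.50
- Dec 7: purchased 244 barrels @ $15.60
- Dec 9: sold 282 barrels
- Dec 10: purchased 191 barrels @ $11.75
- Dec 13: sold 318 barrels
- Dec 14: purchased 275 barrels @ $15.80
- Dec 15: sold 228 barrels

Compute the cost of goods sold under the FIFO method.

Dec 9, 282 sold [FIFO — oldest first]: 58 @ $15.75 + 224 @ $17.50 = $4,833.50
Dec 13, 318 sold [FIFO — oldest first]: 150 @ $17.50 + 168 @ $15.60 = $5,245.80
Dec 15, 228 sold [FIFO — oldest first]: 76 @ $15.60 + 152 @ $11.75 = $2,971.60
Total COGS = $4,833.50 + $5,245.80 + $2,971.60 = $13,050.90
Ending inventory: 39 @ $11.75 + 275 @ $15.80 = $4,803.25

COGS = $13,050.90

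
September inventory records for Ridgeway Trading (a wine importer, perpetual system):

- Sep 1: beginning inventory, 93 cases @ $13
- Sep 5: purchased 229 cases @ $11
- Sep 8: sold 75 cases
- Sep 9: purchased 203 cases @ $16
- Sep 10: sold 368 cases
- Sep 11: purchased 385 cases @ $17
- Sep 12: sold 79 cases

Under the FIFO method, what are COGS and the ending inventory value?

COGS = $6,928; ending inventory = $6,593

Sep 8, 75 sold [FIFO — oldest first]: 75 @ $13 = $975
Sep 10, 368 sold [FIFO — oldest first]: 18 @ $13 + 229 @ $11 + 121 @ $16 = $4,689
Sep 12, 79 sold [FIFO — oldest first]: 79 @ $16 = $1,264
Total COGS = $975 + $4,689 + $1,264 = $6,928
Ending inventory: 3 @ $16 + 385 @ $17 = $6,593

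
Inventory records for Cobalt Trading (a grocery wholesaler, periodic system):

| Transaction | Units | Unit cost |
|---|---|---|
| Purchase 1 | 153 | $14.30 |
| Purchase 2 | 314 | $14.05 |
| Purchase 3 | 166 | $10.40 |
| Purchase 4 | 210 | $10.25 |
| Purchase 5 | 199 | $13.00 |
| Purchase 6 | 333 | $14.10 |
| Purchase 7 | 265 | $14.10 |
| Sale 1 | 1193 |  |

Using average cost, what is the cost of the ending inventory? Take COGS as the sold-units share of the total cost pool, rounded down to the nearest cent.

Sale 1, sell 1193: 1193/1640 × $21,497.30 → $15,637.97
Ending inventory (cost pool remaining) = $5,859.33

Ending inventory = $5,859.33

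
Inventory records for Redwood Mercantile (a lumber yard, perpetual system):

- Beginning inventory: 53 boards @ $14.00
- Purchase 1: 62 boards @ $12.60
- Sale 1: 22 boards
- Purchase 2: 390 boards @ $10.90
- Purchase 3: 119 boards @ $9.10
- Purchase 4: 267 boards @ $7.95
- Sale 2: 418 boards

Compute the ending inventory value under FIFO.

Sale 1 (22) [FIFO — oldest first]: 22 @ $14.00 = $308.00
Sale 2 (418) [FIFO — oldest first]: 31 @ $14.00 + 62 @ $12.60 + 325 @ $10.90 = $4,757.70
Total COGS = $308.00 + $4,757.70 = $5,065.70
Ending inventory: 65 @ $10.90 + 119 @ $9.10 + 267 @ $7.95 = $3,914.05
Check: goods available $8,979.75 = COGS $5,065.70 + ending $3,914.05

Ending inventory = $3,914.05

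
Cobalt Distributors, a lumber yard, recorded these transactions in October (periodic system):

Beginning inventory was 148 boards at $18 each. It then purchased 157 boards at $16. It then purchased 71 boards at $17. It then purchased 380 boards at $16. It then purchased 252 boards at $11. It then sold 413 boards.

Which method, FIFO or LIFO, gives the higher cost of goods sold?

FIFO

FIFO COGS: 148 @ $18 + 157 @ $16 + 71 @ $17 + 37 @ $16 = $6,975
LIFO COGS: 252 @ $11 + 161 @ $16 = $5,348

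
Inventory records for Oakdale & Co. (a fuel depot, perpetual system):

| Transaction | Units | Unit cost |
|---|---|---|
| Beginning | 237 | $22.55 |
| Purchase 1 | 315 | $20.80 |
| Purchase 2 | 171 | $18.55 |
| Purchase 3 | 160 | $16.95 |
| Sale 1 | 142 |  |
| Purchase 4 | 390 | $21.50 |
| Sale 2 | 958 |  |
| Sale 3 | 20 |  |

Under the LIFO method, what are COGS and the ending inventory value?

COGS = $22,715.25; ending inventory = $3,450.15

Sale 1 (142) [LIFO — newest first]: 142 @ $16.95 = $2,406.90
Sale 2 (958) [LIFO — newest first]: 390 @ $21.50 + 18 @ $16.95 + 171 @ $18.55 + 315 @ $20.80 + 64 @ $22.55 = $19,857.35
Sale 3 (20) [LIFO — newest first]: 20 @ $22.55 = $451.00
Total COGS = $2,406.90 + $19,857.35 + $451.00 = $22,715.25
Ending inventory: 153 @ $22.55 = $3,450.15
Check: goods available $26,165.40 = COGS $22,715.25 + ending $3,450.15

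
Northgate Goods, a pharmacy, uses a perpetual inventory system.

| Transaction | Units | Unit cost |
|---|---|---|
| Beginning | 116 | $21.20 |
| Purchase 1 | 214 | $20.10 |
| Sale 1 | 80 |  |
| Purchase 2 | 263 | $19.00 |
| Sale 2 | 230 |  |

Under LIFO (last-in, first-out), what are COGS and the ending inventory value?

Sale 1 (80) [LIFO — newest first]: 80 @ $20.10 = $1,608.00
Sale 2 (230) [LIFO — newest first]: 230 @ $19.00 = $4,370.00
Total COGS = $1,608.00 + $4,370.00 = $5,978.00
Ending inventory: 116 @ $21.20 + 134 @ $20.10 + 33 @ $19.00 = $5,779.60

COGS = $5,978.00; ending inventory = $5,779.60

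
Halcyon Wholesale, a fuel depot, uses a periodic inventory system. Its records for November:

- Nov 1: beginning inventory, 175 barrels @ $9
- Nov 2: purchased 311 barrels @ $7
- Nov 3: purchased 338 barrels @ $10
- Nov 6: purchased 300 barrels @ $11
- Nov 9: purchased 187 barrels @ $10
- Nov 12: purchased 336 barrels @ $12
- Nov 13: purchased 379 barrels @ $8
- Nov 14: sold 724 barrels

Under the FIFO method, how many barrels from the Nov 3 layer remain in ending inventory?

100

Nov 14, 724 sold [FIFO — oldest first]: 175 @ $9 + 311 @ $7 + 238 @ $10 = $6,132
Ending inventory: 100 @ $10 + 300 @ $11 + 187 @ $10 + 336 @ $12 + 379 @ $8 = $13,234
Check: goods available $19,366 = COGS $6,132 + ending $13,234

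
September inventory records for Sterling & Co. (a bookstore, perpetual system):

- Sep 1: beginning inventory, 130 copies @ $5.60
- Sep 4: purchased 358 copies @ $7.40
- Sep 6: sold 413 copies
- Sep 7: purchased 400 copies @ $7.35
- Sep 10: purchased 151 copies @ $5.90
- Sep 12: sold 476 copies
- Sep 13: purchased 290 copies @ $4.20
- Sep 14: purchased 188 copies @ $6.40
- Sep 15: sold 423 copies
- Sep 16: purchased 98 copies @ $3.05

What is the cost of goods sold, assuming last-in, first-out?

Sep 6, 413 sold [LIFO — newest first]: 358 @ $7.40 + 55 @ $5.60 = $2,957.20
Sep 12, 476 sold [LIFO — newest first]: 151 @ $5.90 + 325 @ $7.35 = $3,279.65
Sep 15, 423 sold [LIFO — newest first]: 188 @ $6.40 + 235 @ $4.20 = $2,190.20
Total COGS = $2,957.20 + $3,279.65 + $2,190.20 = $8,427.05
Ending inventory: 75 @ $5.60 + 75 @ $7.35 + 55 @ $4.20 + 98 @ $3.05 = $1,501.15
Check: goods available $9,928.20 = COGS $8,427.05 + ending $1,501.15

COGS = $8,427.05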